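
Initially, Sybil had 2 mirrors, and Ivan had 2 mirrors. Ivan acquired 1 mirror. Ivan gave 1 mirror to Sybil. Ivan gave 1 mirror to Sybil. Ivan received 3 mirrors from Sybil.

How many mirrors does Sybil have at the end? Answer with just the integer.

Tracking counts step by step:
Start: Sybil=2, Ivan=2
Event 1 (Ivan +1): Ivan: 2 -> 3. State: Sybil=2, Ivan=3
Event 2 (Ivan -> Sybil, 1): Ivan: 3 -> 2, Sybil: 2 -> 3. State: Sybil=3, Ivan=2
Event 3 (Ivan -> Sybil, 1): Ivan: 2 -> 1, Sybil: 3 -> 4. State: Sybil=4, Ivan=1
Event 4 (Sybil -> Ivan, 3): Sybil: 4 -> 1, Ivan: 1 -> 4. State: Sybil=1, Ivan=4

Sybil's final count: 1

Answer: 1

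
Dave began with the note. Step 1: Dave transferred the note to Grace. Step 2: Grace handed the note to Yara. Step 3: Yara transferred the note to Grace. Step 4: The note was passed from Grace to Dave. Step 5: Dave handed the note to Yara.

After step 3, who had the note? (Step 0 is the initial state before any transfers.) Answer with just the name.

Tracking the note holder through step 3:
After step 0 (start): Dave
After step 1: Grace
After step 2: Yara
After step 3: Grace

At step 3, the holder is Grace.

Answer: Grace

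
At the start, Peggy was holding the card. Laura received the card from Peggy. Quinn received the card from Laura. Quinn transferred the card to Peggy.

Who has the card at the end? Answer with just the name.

Tracking the card through each event:
Start: Peggy has the card.
After event 1: Laura has the card.
After event 2: Quinn has the card.
After event 3: Peggy has the card.

Answer: Peggy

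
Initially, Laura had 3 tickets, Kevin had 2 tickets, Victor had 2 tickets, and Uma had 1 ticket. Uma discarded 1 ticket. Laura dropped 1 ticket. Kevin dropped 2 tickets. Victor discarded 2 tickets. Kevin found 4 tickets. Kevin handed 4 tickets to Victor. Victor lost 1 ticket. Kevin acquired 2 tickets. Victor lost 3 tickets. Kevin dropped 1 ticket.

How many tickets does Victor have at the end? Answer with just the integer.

Tracking counts step by step:
Start: Laura=3, Kevin=2, Victor=2, Uma=1
Event 1 (Uma -1): Uma: 1 -> 0. State: Laura=3, Kevin=2, Victor=2, Uma=0
Event 2 (Laura -1): Laura: 3 -> 2. State: Laura=2, Kevin=2, Victor=2, Uma=0
Event 3 (Kevin -2): Kevin: 2 -> 0. State: Laura=2, Kevin=0, Victor=2, Uma=0
Event 4 (Victor -2): Victor: 2 -> 0. State: Laura=2, Kevin=0, Victor=0, Uma=0
Event 5 (Kevin +4): Kevin: 0 -> 4. State: Laura=2, Kevin=4, Victor=0, Uma=0
Event 6 (Kevin -> Victor, 4): Kevin: 4 -> 0, Victor: 0 -> 4. State: Laura=2, Kevin=0, Victor=4, Uma=0
Event 7 (Victor -1): Victor: 4 -> 3. State: Laura=2, Kevin=0, Victor=3, Uma=0
Event 8 (Kevin +2): Kevin: 0 -> 2. State: Laura=2, Kevin=2, Victor=3, Uma=0
Event 9 (Victor -3): Victor: 3 -> 0. State: Laura=2, Kevin=2, Victor=0, Uma=0
Event 10 (Kevin -1): Kevin: 2 -> 1. State: Laura=2, Kevin=1, Victor=0, Uma=0

Victor's final count: 0

Answer: 0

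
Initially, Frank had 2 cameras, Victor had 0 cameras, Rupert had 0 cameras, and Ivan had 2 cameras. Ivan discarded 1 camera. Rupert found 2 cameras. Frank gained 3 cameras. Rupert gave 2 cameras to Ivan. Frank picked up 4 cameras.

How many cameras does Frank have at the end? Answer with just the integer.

Answer: 9

Derivation:
Tracking counts step by step:
Start: Frank=2, Victor=0, Rupert=0, Ivan=2
Event 1 (Ivan -1): Ivan: 2 -> 1. State: Frank=2, Victor=0, Rupert=0, Ivan=1
Event 2 (Rupert +2): Rupert: 0 -> 2. State: Frank=2, Victor=0, Rupert=2, Ivan=1
Event 3 (Frank +3): Frank: 2 -> 5. State: Frank=5, Victor=0, Rupert=2, Ivan=1
Event 4 (Rupert -> Ivan, 2): Rupert: 2 -> 0, Ivan: 1 -> 3. State: Frank=5, Victor=0, Rupert=0, Ivan=3
Event 5 (Frank +4): Frank: 5 -> 9. State: Frank=9, Victor=0, Rupert=0, Ivan=3

Frank's final count: 9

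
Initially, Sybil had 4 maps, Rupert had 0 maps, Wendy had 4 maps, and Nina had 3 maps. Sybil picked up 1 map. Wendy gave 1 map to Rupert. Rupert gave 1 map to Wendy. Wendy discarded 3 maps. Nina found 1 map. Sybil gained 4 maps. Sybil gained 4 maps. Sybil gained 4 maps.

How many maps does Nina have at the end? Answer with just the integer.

Tracking counts step by step:
Start: Sybil=4, Rupert=0, Wendy=4, Nina=3
Event 1 (Sybil +1): Sybil: 4 -> 5. State: Sybil=5, Rupert=0, Wendy=4, Nina=3
Event 2 (Wendy -> Rupert, 1): Wendy: 4 -> 3, Rupert: 0 -> 1. State: Sybil=5, Rupert=1, Wendy=3, Nina=3
Event 3 (Rupert -> Wendy, 1): Rupert: 1 -> 0, Wendy: 3 -> 4. State: Sybil=5, Rupert=0, Wendy=4, Nina=3
Event 4 (Wendy -3): Wendy: 4 -> 1. State: Sybil=5, Rupert=0, Wendy=1, Nina=3
Event 5 (Nina +1): Nina: 3 -> 4. State: Sybil=5, Rupert=0, Wendy=1, Nina=4
Event 6 (Sybil +4): Sybil: 5 -> 9. State: Sybil=9, Rupert=0, Wendy=1, Nina=4
Event 7 (Sybil +4): Sybil: 9 -> 13. State: Sybil=13, Rupert=0, Wendy=1, Nina=4
Event 8 (Sybil +4): Sybil: 13 -> 17. State: Sybil=17, Rupert=0, Wendy=1, Nina=4

Nina's final count: 4

Answer: 4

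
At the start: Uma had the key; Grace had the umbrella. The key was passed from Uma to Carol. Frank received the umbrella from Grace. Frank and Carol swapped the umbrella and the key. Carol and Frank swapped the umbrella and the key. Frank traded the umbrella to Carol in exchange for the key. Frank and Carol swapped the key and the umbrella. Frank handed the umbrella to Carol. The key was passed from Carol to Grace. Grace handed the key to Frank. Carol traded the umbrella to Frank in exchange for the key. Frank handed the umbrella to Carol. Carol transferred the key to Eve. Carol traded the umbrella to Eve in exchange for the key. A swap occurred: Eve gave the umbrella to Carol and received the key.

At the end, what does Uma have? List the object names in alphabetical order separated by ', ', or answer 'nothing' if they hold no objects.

Answer: nothing

Derivation:
Tracking all object holders:
Start: key:Uma, umbrella:Grace
Event 1 (give key: Uma -> Carol). State: key:Carol, umbrella:Grace
Event 2 (give umbrella: Grace -> Frank). State: key:Carol, umbrella:Frank
Event 3 (swap umbrella<->key: now umbrella:Carol, key:Frank). State: key:Frank, umbrella:Carol
Event 4 (swap umbrella<->key: now umbrella:Frank, key:Carol). State: key:Carol, umbrella:Frank
Event 5 (swap umbrella<->key: now umbrella:Carol, key:Frank). State: key:Frank, umbrella:Carol
Event 6 (swap key<->umbrella: now key:Carol, umbrella:Frank). State: key:Carol, umbrella:Frank
Event 7 (give umbrella: Frank -> Carol). State: key:Carol, umbrella:Carol
Event 8 (give key: Carol -> Grace). State: key:Grace, umbrella:Carol
Event 9 (give key: Grace -> Frank). State: key:Frank, umbrella:Carol
Event 10 (swap umbrella<->key: now umbrella:Frank, key:Carol). State: key:Carol, umbrella:Frank
Event 11 (give umbrella: Frank -> Carol). State: key:Carol, umbrella:Carol
Event 12 (give key: Carol -> Eve). State: key:Eve, umbrella:Carol
Event 13 (swap umbrella<->key: now umbrella:Eve, key:Carol). State: key:Carol, umbrella:Eve
Event 14 (swap umbrella<->key: now umbrella:Carol, key:Eve). State: key:Eve, umbrella:Carol

Final state: key:Eve, umbrella:Carol
Uma holds: (nothing).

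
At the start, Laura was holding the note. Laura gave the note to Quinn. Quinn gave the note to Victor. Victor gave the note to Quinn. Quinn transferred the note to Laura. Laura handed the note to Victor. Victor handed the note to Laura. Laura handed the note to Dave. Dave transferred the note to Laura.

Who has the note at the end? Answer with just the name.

Answer: Laura

Derivation:
Tracking the note through each event:
Start: Laura has the note.
After event 1: Quinn has the note.
After event 2: Victor has the note.
After event 3: Quinn has the note.
After event 4: Laura has the note.
After event 5: Victor has the note.
After event 6: Laura has the note.
After event 7: Dave has the note.
After event 8: Laura has the note.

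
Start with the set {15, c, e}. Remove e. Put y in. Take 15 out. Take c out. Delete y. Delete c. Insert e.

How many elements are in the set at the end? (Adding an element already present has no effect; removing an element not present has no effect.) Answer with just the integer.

Tracking the set through each operation:
Start: {15, c, e}
Event 1 (remove e): removed. Set: {15, c}
Event 2 (add y): added. Set: {15, c, y}
Event 3 (remove 15): removed. Set: {c, y}
Event 4 (remove c): removed. Set: {y}
Event 5 (remove y): removed. Set: {}
Event 6 (remove c): not present, no change. Set: {}
Event 7 (add e): added. Set: {e}

Final set: {e} (size 1)

Answer: 1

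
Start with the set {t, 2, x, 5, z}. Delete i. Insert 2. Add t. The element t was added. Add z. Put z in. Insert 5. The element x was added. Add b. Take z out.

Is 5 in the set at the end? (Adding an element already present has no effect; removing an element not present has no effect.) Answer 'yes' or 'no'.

Answer: yes

Derivation:
Tracking the set through each operation:
Start: {2, 5, t, x, z}
Event 1 (remove i): not present, no change. Set: {2, 5, t, x, z}
Event 2 (add 2): already present, no change. Set: {2, 5, t, x, z}
Event 3 (add t): already present, no change. Set: {2, 5, t, x, z}
Event 4 (add t): already present, no change. Set: {2, 5, t, x, z}
Event 5 (add z): already present, no change. Set: {2, 5, t, x, z}
Event 6 (add z): already present, no change. Set: {2, 5, t, x, z}
Event 7 (add 5): already present, no change. Set: {2, 5, t, x, z}
Event 8 (add x): already present, no change. Set: {2, 5, t, x, z}
Event 9 (add b): added. Set: {2, 5, b, t, x, z}
Event 10 (remove z): removed. Set: {2, 5, b, t, x}

Final set: {2, 5, b, t, x} (size 5)
5 is in the final set.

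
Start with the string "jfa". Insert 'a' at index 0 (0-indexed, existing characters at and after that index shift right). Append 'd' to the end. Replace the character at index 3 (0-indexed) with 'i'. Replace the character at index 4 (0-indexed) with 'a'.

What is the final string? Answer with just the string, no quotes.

Answer: ajfia

Derivation:
Applying each edit step by step:
Start: "jfa"
Op 1 (insert 'a' at idx 0): "jfa" -> "ajfa"
Op 2 (append 'd'): "ajfa" -> "ajfad"
Op 3 (replace idx 3: 'a' -> 'i'): "ajfad" -> "ajfid"
Op 4 (replace idx 4: 'd' -> 'a'): "ajfid" -> "ajfia"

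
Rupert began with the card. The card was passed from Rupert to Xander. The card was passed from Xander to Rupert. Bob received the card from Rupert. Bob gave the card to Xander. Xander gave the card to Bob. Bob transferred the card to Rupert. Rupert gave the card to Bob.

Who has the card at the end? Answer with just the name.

Answer: Bob

Derivation:
Tracking the card through each event:
Start: Rupert has the card.
After event 1: Xander has the card.
After event 2: Rupert has the card.
After event 3: Bob has the card.
After event 4: Xander has the card.
After event 5: Bob has the card.
After event 6: Rupert has the card.
After event 7: Bob has the card.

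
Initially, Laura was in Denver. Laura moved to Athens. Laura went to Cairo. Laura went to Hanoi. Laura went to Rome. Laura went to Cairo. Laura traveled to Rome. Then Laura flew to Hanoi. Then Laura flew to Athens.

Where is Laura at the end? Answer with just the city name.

Tracking Laura's location:
Start: Laura is in Denver.
After move 1: Denver -> Athens. Laura is in Athens.
After move 2: Athens -> Cairo. Laura is in Cairo.
After move 3: Cairo -> Hanoi. Laura is in Hanoi.
After move 4: Hanoi -> Rome. Laura is in Rome.
After move 5: Rome -> Cairo. Laura is in Cairo.
After move 6: Cairo -> Rome. Laura is in Rome.
After move 7: Rome -> Hanoi. Laura is in Hanoi.
After move 8: Hanoi -> Athens. Laura is in Athens.

Answer: Athens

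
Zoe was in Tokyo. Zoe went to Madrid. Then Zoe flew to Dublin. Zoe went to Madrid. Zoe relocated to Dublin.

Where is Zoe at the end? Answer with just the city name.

Tracking Zoe's location:
Start: Zoe is in Tokyo.
After move 1: Tokyo -> Madrid. Zoe is in Madrid.
After move 2: Madrid -> Dublin. Zoe is in Dublin.
After move 3: Dublin -> Madrid. Zoe is in Madrid.
After move 4: Madrid -> Dublin. Zoe is in Dublin.

Answer: Dublin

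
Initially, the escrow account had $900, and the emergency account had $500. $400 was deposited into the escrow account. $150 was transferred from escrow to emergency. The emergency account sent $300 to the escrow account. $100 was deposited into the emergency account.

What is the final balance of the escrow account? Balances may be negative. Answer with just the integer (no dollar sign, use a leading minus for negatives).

Answer: 1450

Derivation:
Tracking account balances step by step:
Start: escrow=900, emergency=500
Event 1 (deposit 400 to escrow): escrow: 900 + 400 = 1300. Balances: escrow=1300, emergency=500
Event 2 (transfer 150 escrow -> emergency): escrow: 1300 - 150 = 1150, emergency: 500 + 150 = 650. Balances: escrow=1150, emergency=650
Event 3 (transfer 300 emergency -> escrow): emergency: 650 - 300 = 350, escrow: 1150 + 300 = 1450. Balances: escrow=1450, emergency=350
Event 4 (deposit 100 to emergency): emergency: 350 + 100 = 450. Balances: escrow=1450, emergency=450

Final balance of escrow: 1450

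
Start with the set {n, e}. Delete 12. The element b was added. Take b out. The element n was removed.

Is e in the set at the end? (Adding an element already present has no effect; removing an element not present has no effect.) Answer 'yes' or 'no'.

Tracking the set through each operation:
Start: {e, n}
Event 1 (remove 12): not present, no change. Set: {e, n}
Event 2 (add b): added. Set: {b, e, n}
Event 3 (remove b): removed. Set: {e, n}
Event 4 (remove n): removed. Set: {e}

Final set: {e} (size 1)
e is in the final set.

Answer: yes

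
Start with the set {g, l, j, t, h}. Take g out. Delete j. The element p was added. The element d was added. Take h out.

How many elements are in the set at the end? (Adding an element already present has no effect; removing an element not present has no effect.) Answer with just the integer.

Tracking the set through each operation:
Start: {g, h, j, l, t}
Event 1 (remove g): removed. Set: {h, j, l, t}
Event 2 (remove j): removed. Set: {h, l, t}
Event 3 (add p): added. Set: {h, l, p, t}
Event 4 (add d): added. Set: {d, h, l, p, t}
Event 5 (remove h): removed. Set: {d, l, p, t}

Final set: {d, l, p, t} (size 4)

Answer: 4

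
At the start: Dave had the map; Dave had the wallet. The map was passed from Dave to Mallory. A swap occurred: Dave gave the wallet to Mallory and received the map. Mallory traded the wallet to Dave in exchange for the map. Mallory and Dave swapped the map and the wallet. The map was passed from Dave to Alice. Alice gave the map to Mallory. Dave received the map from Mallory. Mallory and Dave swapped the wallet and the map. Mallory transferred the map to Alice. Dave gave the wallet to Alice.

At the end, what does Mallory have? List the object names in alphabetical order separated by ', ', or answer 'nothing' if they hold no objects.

Tracking all object holders:
Start: map:Dave, wallet:Dave
Event 1 (give map: Dave -> Mallory). State: map:Mallory, wallet:Dave
Event 2 (swap wallet<->map: now wallet:Mallory, map:Dave). State: map:Dave, wallet:Mallory
Event 3 (swap wallet<->map: now wallet:Dave, map:Mallory). State: map:Mallory, wallet:Dave
Event 4 (swap map<->wallet: now map:Dave, wallet:Mallory). State: map:Dave, wallet:Mallory
Event 5 (give map: Dave -> Alice). State: map:Alice, wallet:Mallory
Event 6 (give map: Alice -> Mallory). State: map:Mallory, wallet:Mallory
Event 7 (give map: Mallory -> Dave). State: map:Dave, wallet:Mallory
Event 8 (swap wallet<->map: now wallet:Dave, map:Mallory). State: map:Mallory, wallet:Dave
Event 9 (give map: Mallory -> Alice). State: map:Alice, wallet:Dave
Event 10 (give wallet: Dave -> Alice). State: map:Alice, wallet:Alice

Final state: map:Alice, wallet:Alice
Mallory holds: (nothing).

Answer: nothing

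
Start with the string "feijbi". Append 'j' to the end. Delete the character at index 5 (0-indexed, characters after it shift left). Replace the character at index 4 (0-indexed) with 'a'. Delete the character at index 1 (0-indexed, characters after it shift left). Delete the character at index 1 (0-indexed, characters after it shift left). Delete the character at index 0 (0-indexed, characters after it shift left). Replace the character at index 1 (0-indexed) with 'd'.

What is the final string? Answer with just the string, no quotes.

Applying each edit step by step:
Start: "feijbi"
Op 1 (append 'j'): "feijbi" -> "feijbij"
Op 2 (delete idx 5 = 'i'): "feijbij" -> "feijbj"
Op 3 (replace idx 4: 'b' -> 'a'): "feijbj" -> "feijaj"
Op 4 (delete idx 1 = 'e'): "feijaj" -> "fijaj"
Op 5 (delete idx 1 = 'i'): "fijaj" -> "fjaj"
Op 6 (delete idx 0 = 'f'): "fjaj" -> "jaj"
Op 7 (replace idx 1: 'a' -> 'd'): "jaj" -> "jdj"

Answer: jdj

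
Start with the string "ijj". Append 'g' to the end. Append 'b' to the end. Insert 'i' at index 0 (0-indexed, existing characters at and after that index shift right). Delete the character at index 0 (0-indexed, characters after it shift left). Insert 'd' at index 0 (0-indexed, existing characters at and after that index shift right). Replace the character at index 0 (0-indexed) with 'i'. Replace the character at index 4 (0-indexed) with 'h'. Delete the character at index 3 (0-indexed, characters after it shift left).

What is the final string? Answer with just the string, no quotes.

Applying each edit step by step:
Start: "ijj"
Op 1 (append 'g'): "ijj" -> "ijjg"
Op 2 (append 'b'): "ijjg" -> "ijjgb"
Op 3 (insert 'i' at idx 0): "ijjgb" -> "iijjgb"
Op 4 (delete idx 0 = 'i'): "iijjgb" -> "ijjgb"
Op 5 (insert 'd' at idx 0): "ijjgb" -> "dijjgb"
Op 6 (replace idx 0: 'd' -> 'i'): "dijjgb" -> "iijjgb"
Op 7 (replace idx 4: 'g' -> 'h'): "iijjgb" -> "iijjhb"
Op 8 (delete idx 3 = 'j'): "iijjhb" -> "iijhb"

Answer: iijhb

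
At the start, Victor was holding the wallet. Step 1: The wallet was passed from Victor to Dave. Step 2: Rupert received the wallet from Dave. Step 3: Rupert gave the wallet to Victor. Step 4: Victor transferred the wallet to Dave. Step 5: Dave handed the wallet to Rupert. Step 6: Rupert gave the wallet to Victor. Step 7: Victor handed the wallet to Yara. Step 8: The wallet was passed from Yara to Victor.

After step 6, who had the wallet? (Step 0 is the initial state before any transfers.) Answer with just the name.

Tracking the wallet holder through step 6:
After step 0 (start): Victor
After step 1: Dave
After step 2: Rupert
After step 3: Victor
After step 4: Dave
After step 5: Rupert
After step 6: Victor

At step 6, the holder is Victor.

Answer: Victor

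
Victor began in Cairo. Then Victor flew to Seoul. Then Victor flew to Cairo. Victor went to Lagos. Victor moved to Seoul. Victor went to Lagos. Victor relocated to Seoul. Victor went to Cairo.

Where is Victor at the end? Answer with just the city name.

Answer: Cairo

Derivation:
Tracking Victor's location:
Start: Victor is in Cairo.
After move 1: Cairo -> Seoul. Victor is in Seoul.
After move 2: Seoul -> Cairo. Victor is in Cairo.
After move 3: Cairo -> Lagos. Victor is in Lagos.
After move 4: Lagos -> Seoul. Victor is in Seoul.
After move 5: Seoul -> Lagos. Victor is in Lagos.
After move 6: Lagos -> Seoul. Victor is in Seoul.
After move 7: Seoul -> Cairo. Victor is in Cairo.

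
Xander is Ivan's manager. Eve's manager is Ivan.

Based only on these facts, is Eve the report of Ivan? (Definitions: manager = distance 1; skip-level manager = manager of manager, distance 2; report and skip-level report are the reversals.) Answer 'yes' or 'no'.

Answer: yes

Derivation:
Reconstructing the manager chain from the given facts:
  Xander -> Ivan -> Eve
(each arrow means 'manager of the next')
Positions in the chain (0 = top):
  position of Xander: 0
  position of Ivan: 1
  position of Eve: 2

Eve is at position 2, Ivan is at position 1; signed distance (j - i) = -1.
'report' requires j - i = -1. Actual distance is -1, so the relation HOLDS.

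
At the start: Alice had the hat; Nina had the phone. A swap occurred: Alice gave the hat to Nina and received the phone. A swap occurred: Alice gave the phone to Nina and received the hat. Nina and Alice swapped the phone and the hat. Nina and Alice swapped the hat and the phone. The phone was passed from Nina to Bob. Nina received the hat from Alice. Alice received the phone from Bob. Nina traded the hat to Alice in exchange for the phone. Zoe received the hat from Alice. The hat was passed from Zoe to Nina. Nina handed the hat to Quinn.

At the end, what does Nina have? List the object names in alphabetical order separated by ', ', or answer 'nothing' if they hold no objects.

Tracking all object holders:
Start: hat:Alice, phone:Nina
Event 1 (swap hat<->phone: now hat:Nina, phone:Alice). State: hat:Nina, phone:Alice
Event 2 (swap phone<->hat: now phone:Nina, hat:Alice). State: hat:Alice, phone:Nina
Event 3 (swap phone<->hat: now phone:Alice, hat:Nina). State: hat:Nina, phone:Alice
Event 4 (swap hat<->phone: now hat:Alice, phone:Nina). State: hat:Alice, phone:Nina
Event 5 (give phone: Nina -> Bob). State: hat:Alice, phone:Bob
Event 6 (give hat: Alice -> Nina). State: hat:Nina, phone:Bob
Event 7 (give phone: Bob -> Alice). State: hat:Nina, phone:Alice
Event 8 (swap hat<->phone: now hat:Alice, phone:Nina). State: hat:Alice, phone:Nina
Event 9 (give hat: Alice -> Zoe). State: hat:Zoe, phone:Nina
Event 10 (give hat: Zoe -> Nina). State: hat:Nina, phone:Nina
Event 11 (give hat: Nina -> Quinn). State: hat:Quinn, phone:Nina

Final state: hat:Quinn, phone:Nina
Nina holds: phone.

Answer: phone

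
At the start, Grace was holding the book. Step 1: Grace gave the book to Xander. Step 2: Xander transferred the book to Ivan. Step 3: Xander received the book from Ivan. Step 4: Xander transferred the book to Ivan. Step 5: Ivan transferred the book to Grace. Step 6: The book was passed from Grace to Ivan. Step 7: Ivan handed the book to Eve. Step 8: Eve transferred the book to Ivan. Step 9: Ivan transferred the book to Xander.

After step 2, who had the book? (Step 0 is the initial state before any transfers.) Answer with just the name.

Tracking the book holder through step 2:
After step 0 (start): Grace
After step 1: Xander
After step 2: Ivan

At step 2, the holder is Ivan.

Answer: Ivan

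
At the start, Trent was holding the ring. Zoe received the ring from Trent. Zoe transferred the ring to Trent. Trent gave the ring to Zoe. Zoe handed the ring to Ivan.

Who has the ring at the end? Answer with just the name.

Answer: Ivan

Derivation:
Tracking the ring through each event:
Start: Trent has the ring.
After event 1: Zoe has the ring.
After event 2: Trent has the ring.
After event 3: Zoe has the ring.
After event 4: Ivan has the ring.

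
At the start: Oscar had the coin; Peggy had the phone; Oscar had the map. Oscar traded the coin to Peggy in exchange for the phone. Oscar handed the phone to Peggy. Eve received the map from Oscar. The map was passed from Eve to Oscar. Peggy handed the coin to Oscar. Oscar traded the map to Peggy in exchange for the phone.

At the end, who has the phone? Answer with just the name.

Tracking all object holders:
Start: coin:Oscar, phone:Peggy, map:Oscar
Event 1 (swap coin<->phone: now coin:Peggy, phone:Oscar). State: coin:Peggy, phone:Oscar, map:Oscar
Event 2 (give phone: Oscar -> Peggy). State: coin:Peggy, phone:Peggy, map:Oscar
Event 3 (give map: Oscar -> Eve). State: coin:Peggy, phone:Peggy, map:Eve
Event 4 (give map: Eve -> Oscar). State: coin:Peggy, phone:Peggy, map:Oscar
Event 5 (give coin: Peggy -> Oscar). State: coin:Oscar, phone:Peggy, map:Oscar
Event 6 (swap map<->phone: now map:Peggy, phone:Oscar). State: coin:Oscar, phone:Oscar, map:Peggy

Final state: coin:Oscar, phone:Oscar, map:Peggy
The phone is held by Oscar.

Answer: Oscar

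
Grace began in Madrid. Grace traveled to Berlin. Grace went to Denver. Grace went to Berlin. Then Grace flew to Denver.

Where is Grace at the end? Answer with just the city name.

Answer: Denver

Derivation:
Tracking Grace's location:
Start: Grace is in Madrid.
After move 1: Madrid -> Berlin. Grace is in Berlin.
After move 2: Berlin -> Denver. Grace is in Denver.
After move 3: Denver -> Berlin. Grace is in Berlin.
After move 4: Berlin -> Denver. Grace is in Denver.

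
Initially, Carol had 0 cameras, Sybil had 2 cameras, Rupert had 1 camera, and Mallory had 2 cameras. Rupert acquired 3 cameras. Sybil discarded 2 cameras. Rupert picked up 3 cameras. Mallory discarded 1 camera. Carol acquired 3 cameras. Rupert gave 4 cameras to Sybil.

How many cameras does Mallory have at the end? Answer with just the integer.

Tracking counts step by step:
Start: Carol=0, Sybil=2, Rupert=1, Mallory=2
Event 1 (Rupert +3): Rupert: 1 -> 4. State: Carol=0, Sybil=2, Rupert=4, Mallory=2
Event 2 (Sybil -2): Sybil: 2 -> 0. State: Carol=0, Sybil=0, Rupert=4, Mallory=2
Event 3 (Rupert +3): Rupert: 4 -> 7. State: Carol=0, Sybil=0, Rupert=7, Mallory=2
Event 4 (Mallory -1): Mallory: 2 -> 1. State: Carol=0, Sybil=0, Rupert=7, Mallory=1
Event 5 (Carol +3): Carol: 0 -> 3. State: Carol=3, Sybil=0, Rupert=7, Mallory=1
Event 6 (Rupert -> Sybil, 4): Rupert: 7 -> 3, Sybil: 0 -> 4. State: Carol=3, Sybil=4, Rupert=3, Mallory=1

Mallory's final count: 1

Answer: 1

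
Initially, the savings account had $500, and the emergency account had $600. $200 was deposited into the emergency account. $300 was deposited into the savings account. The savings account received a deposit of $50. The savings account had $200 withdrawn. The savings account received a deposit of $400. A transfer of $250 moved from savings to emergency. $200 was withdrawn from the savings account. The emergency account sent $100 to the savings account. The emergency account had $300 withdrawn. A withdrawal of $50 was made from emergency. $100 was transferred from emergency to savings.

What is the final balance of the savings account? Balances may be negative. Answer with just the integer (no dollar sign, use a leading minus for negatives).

Answer: 800

Derivation:
Tracking account balances step by step:
Start: savings=500, emergency=600
Event 1 (deposit 200 to emergency): emergency: 600 + 200 = 800. Balances: savings=500, emergency=800
Event 2 (deposit 300 to savings): savings: 500 + 300 = 800. Balances: savings=800, emergency=800
Event 3 (deposit 50 to savings): savings: 800 + 50 = 850. Balances: savings=850, emergency=800
Event 4 (withdraw 200 from savings): savings: 850 - 200 = 650. Balances: savings=650, emergency=800
Event 5 (deposit 400 to savings): savings: 650 + 400 = 1050. Balances: savings=1050, emergency=800
Event 6 (transfer 250 savings -> emergency): savings: 1050 - 250 = 800, emergency: 800 + 250 = 1050. Balances: savings=800, emergency=1050
Event 7 (withdraw 200 from savings): savings: 800 - 200 = 600. Balances: savings=600, emergency=1050
Event 8 (transfer 100 emergency -> savings): emergency: 1050 - 100 = 950, savings: 600 + 100 = 700. Balances: savings=700, emergency=950
Event 9 (withdraw 300 from emergency): emergency: 950 - 300 = 650. Balances: savings=700, emergency=650
Event 10 (withdraw 50 from emergency): emergency: 650 - 50 = 600. Balances: savings=700, emergency=600
Event 11 (transfer 100 emergency -> savings): emergency: 600 - 100 = 500, savings: 700 + 100 = 800. Balances: savings=800, emergency=500

Final balance of savings: 800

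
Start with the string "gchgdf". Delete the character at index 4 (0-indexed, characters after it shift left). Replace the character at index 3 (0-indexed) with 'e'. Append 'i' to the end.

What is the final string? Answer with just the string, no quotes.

Applying each edit step by step:
Start: "gchgdf"
Op 1 (delete idx 4 = 'd'): "gchgdf" -> "gchgf"
Op 2 (replace idx 3: 'g' -> 'e'): "gchgf" -> "gchef"
Op 3 (append 'i'): "gchef" -> "gchefi"

Answer: gchefi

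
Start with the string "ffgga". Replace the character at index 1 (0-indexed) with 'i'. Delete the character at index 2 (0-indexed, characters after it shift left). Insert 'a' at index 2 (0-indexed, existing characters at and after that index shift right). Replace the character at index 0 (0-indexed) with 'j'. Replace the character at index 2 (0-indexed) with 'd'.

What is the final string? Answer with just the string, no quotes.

Applying each edit step by step:
Start: "ffgga"
Op 1 (replace idx 1: 'f' -> 'i'): "ffgga" -> "figga"
Op 2 (delete idx 2 = 'g'): "figga" -> "figa"
Op 3 (insert 'a' at idx 2): "figa" -> "fiaga"
Op 4 (replace idx 0: 'f' -> 'j'): "fiaga" -> "jiaga"
Op 5 (replace idx 2: 'a' -> 'd'): "jiaga" -> "jidga"

Answer: jidga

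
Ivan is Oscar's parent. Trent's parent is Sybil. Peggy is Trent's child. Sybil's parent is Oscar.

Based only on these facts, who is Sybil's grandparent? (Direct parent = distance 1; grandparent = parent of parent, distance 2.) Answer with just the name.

Answer: Ivan

Derivation:
Reconstructing the parent chain from the given facts:
  Ivan -> Oscar -> Sybil -> Trent -> Peggy
(each arrow means 'parent of the next')
Positions in the chain (0 = top):
  position of Ivan: 0
  position of Oscar: 1
  position of Sybil: 2
  position of Trent: 3
  position of Peggy: 4

Sybil is at position 2; the grandparent is 2 steps up the chain, i.e. position 0: Ivan.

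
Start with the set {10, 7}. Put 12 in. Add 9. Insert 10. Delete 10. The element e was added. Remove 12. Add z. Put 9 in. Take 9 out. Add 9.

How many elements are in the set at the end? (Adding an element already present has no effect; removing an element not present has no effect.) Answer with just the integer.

Answer: 4

Derivation:
Tracking the set through each operation:
Start: {10, 7}
Event 1 (add 12): added. Set: {10, 12, 7}
Event 2 (add 9): added. Set: {10, 12, 7, 9}
Event 3 (add 10): already present, no change. Set: {10, 12, 7, 9}
Event 4 (remove 10): removed. Set: {12, 7, 9}
Event 5 (add e): added. Set: {12, 7, 9, e}
Event 6 (remove 12): removed. Set: {7, 9, e}
Event 7 (add z): added. Set: {7, 9, e, z}
Event 8 (add 9): already present, no change. Set: {7, 9, e, z}
Event 9 (remove 9): removed. Set: {7, e, z}
Event 10 (add 9): added. Set: {7, 9, e, z}

Final set: {7, 9, e, z} (size 4)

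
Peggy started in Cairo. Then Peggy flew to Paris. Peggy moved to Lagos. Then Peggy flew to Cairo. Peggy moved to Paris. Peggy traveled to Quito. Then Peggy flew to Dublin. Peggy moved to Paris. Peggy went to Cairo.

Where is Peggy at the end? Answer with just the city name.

Answer: Cairo

Derivation:
Tracking Peggy's location:
Start: Peggy is in Cairo.
After move 1: Cairo -> Paris. Peggy is in Paris.
After move 2: Paris -> Lagos. Peggy is in Lagos.
After move 3: Lagos -> Cairo. Peggy is in Cairo.
After move 4: Cairo -> Paris. Peggy is in Paris.
After move 5: Paris -> Quito. Peggy is in Quito.
After move 6: Quito -> Dublin. Peggy is in Dublin.
After move 7: Dublin -> Paris. Peggy is in Paris.
After move 8: Paris -> Cairo. Peggy is in Cairo.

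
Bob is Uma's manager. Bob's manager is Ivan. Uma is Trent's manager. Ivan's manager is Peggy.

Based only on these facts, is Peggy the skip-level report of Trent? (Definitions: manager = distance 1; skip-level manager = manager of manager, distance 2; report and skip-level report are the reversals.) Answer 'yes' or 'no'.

Answer: no

Derivation:
Reconstructing the manager chain from the given facts:
  Peggy -> Ivan -> Bob -> Uma -> Trent
(each arrow means 'manager of the next')
Positions in the chain (0 = top):
  position of Peggy: 0
  position of Ivan: 1
  position of Bob: 2
  position of Uma: 3
  position of Trent: 4

Peggy is at position 0, Trent is at position 4; signed distance (j - i) = 4.
'skip-level report' requires j - i = -2. Actual distance is 4, so the relation does NOT hold.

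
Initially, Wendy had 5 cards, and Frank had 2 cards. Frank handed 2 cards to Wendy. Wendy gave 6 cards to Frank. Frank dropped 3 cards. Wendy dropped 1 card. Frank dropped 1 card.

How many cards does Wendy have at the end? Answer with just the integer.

Tracking counts step by step:
Start: Wendy=5, Frank=2
Event 1 (Frank -> Wendy, 2): Frank: 2 -> 0, Wendy: 5 -> 7. State: Wendy=7, Frank=0
Event 2 (Wendy -> Frank, 6): Wendy: 7 -> 1, Frank: 0 -> 6. State: Wendy=1, Frank=6
Event 3 (Frank -3): Frank: 6 -> 3. State: Wendy=1, Frank=3
Event 4 (Wendy -1): Wendy: 1 -> 0. State: Wendy=0, Frank=3
Event 5 (Frank -1): Frank: 3 -> 2. State: Wendy=0, Frank=2

Wendy's final count: 0

Answer: 0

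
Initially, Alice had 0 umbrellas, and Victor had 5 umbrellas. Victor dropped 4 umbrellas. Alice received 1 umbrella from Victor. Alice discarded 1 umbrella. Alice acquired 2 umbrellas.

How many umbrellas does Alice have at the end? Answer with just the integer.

Tracking counts step by step:
Start: Alice=0, Victor=5
Event 1 (Victor -4): Victor: 5 -> 1. State: Alice=0, Victor=1
Event 2 (Victor -> Alice, 1): Victor: 1 -> 0, Alice: 0 -> 1. State: Alice=1, Victor=0
Event 3 (Alice -1): Alice: 1 -> 0. State: Alice=0, Victor=0
Event 4 (Alice +2): Alice: 0 -> 2. State: Alice=2, Victor=0

Alice's final count: 2

Answer: 2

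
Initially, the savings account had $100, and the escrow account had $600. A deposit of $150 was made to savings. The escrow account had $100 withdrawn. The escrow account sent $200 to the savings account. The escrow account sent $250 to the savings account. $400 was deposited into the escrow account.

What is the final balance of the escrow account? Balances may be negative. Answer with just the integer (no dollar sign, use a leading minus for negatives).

Tracking account balances step by step:
Start: savings=100, escrow=600
Event 1 (deposit 150 to savings): savings: 100 + 150 = 250. Balances: savings=250, escrow=600
Event 2 (withdraw 100 from escrow): escrow: 600 - 100 = 500. Balances: savings=250, escrow=500
Event 3 (transfer 200 escrow -> savings): escrow: 500 - 200 = 300, savings: 250 + 200 = 450. Balances: savings=450, escrow=300
Event 4 (transfer 250 escrow -> savings): escrow: 300 - 250 = 50, savings: 450 + 250 = 700. Balances: savings=700, escrow=50
Event 5 (deposit 400 to escrow): escrow: 50 + 400 = 450. Balances: savings=700, escrow=450

Final balance of escrow: 450

Answer: 450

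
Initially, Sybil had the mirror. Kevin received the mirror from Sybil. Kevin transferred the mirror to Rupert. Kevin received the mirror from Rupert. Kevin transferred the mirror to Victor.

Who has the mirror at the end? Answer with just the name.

Tracking the mirror through each event:
Start: Sybil has the mirror.
After event 1: Kevin has the mirror.
After event 2: Rupert has the mirror.
After event 3: Kevin has the mirror.
After event 4: Victor has the mirror.

Answer: Victor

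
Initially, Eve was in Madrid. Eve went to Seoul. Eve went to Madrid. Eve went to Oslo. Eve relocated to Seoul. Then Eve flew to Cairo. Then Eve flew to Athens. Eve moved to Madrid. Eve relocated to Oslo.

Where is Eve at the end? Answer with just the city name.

Answer: Oslo

Derivation:
Tracking Eve's location:
Start: Eve is in Madrid.
After move 1: Madrid -> Seoul. Eve is in Seoul.
After move 2: Seoul -> Madrid. Eve is in Madrid.
After move 3: Madrid -> Oslo. Eve is in Oslo.
After move 4: Oslo -> Seoul. Eve is in Seoul.
After move 5: Seoul -> Cairo. Eve is in Cairo.
After move 6: Cairo -> Athens. Eve is in Athens.
After move 7: Athens -> Madrid. Eve is in Madrid.
After move 8: Madrid -> Oslo. Eve is in Oslo.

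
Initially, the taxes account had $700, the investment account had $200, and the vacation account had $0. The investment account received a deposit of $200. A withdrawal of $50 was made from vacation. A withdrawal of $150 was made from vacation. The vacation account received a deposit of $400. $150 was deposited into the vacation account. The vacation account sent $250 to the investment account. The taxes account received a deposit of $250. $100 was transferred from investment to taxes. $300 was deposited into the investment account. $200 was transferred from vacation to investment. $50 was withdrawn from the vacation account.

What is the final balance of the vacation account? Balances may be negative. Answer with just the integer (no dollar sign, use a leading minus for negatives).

Answer: -150

Derivation:
Tracking account balances step by step:
Start: taxes=700, investment=200, vacation=0
Event 1 (deposit 200 to investment): investment: 200 + 200 = 400. Balances: taxes=700, investment=400, vacation=0
Event 2 (withdraw 50 from vacation): vacation: 0 - 50 = -50. Balances: taxes=700, investment=400, vacation=-50
Event 3 (withdraw 150 from vacation): vacation: -50 - 150 = -200. Balances: taxes=700, investment=400, vacation=-200
Event 4 (deposit 400 to vacation): vacation: -200 + 400 = 200. Balances: taxes=700, investment=400, vacation=200
Event 5 (deposit 150 to vacation): vacation: 200 + 150 = 350. Balances: taxes=700, investment=400, vacation=350
Event 6 (transfer 250 vacation -> investment): vacation: 350 - 250 = 100, investment: 400 + 250 = 650. Balances: taxes=700, investment=650, vacation=100
Event 7 (deposit 250 to taxes): taxes: 700 + 250 = 950. Balances: taxes=950, investment=650, vacation=100
Event 8 (transfer 100 investment -> taxes): investment: 650 - 100 = 550, taxes: 950 + 100 = 1050. Balances: taxes=1050, investment=550, vacation=100
Event 9 (deposit 300 to investment): investment: 550 + 300 = 850. Balances: taxes=1050, investment=850, vacation=100
Event 10 (transfer 200 vacation -> investment): vacation: 100 - 200 = -100, investment: 850 + 200 = 1050. Balances: taxes=1050, investment=1050, vacation=-100
Event 11 (withdraw 50 from vacation): vacation: -100 - 50 = -150. Balances: taxes=1050, investment=1050, vacation=-150

Final balance of vacation: -150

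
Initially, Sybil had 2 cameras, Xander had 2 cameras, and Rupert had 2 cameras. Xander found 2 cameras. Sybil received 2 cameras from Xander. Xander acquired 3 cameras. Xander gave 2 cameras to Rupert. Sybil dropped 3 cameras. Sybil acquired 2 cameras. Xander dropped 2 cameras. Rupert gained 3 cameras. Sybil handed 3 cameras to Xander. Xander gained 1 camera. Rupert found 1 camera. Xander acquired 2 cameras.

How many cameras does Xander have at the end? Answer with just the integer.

Tracking counts step by step:
Start: Sybil=2, Xander=2, Rupert=2
Event 1 (Xander +2): Xander: 2 -> 4. State: Sybil=2, Xander=4, Rupert=2
Event 2 (Xander -> Sybil, 2): Xander: 4 -> 2, Sybil: 2 -> 4. State: Sybil=4, Xander=2, Rupert=2
Event 3 (Xander +3): Xander: 2 -> 5. State: Sybil=4, Xander=5, Rupert=2
Event 4 (Xander -> Rupert, 2): Xander: 5 -> 3, Rupert: 2 -> 4. State: Sybil=4, Xander=3, Rupert=4
Event 5 (Sybil -3): Sybil: 4 -> 1. State: Sybil=1, Xander=3, Rupert=4
Event 6 (Sybil +2): Sybil: 1 -> 3. State: Sybil=3, Xander=3, Rupert=4
Event 7 (Xander -2): Xander: 3 -> 1. State: Sybil=3, Xander=1, Rupert=4
Event 8 (Rupert +3): Rupert: 4 -> 7. State: Sybil=3, Xander=1, Rupert=7
Event 9 (Sybil -> Xander, 3): Sybil: 3 -> 0, Xander: 1 -> 4. State: Sybil=0, Xander=4, Rupert=7
Event 10 (Xander +1): Xander: 4 -> 5. State: Sybil=0, Xander=5, Rupert=7
Event 11 (Rupert +1): Rupert: 7 -> 8. State: Sybil=0, Xander=5, Rupert=8
Event 12 (Xander +2): Xander: 5 -> 7. State: Sybil=0, Xander=7, Rupert=8

Xander's final count: 7

Answer: 7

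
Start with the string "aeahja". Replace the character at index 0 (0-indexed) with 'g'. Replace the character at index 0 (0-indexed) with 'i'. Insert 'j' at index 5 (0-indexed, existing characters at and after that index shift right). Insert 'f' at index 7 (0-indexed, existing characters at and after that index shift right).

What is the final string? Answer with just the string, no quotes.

Answer: ieahjjaf

Derivation:
Applying each edit step by step:
Start: "aeahja"
Op 1 (replace idx 0: 'a' -> 'g'): "aeahja" -> "geahja"
Op 2 (replace idx 0: 'g' -> 'i'): "geahja" -> "ieahja"
Op 3 (insert 'j' at idx 5): "ieahja" -> "ieahjja"
Op 4 (insert 'f' at idx 7): "ieahjja" -> "ieahjjaf"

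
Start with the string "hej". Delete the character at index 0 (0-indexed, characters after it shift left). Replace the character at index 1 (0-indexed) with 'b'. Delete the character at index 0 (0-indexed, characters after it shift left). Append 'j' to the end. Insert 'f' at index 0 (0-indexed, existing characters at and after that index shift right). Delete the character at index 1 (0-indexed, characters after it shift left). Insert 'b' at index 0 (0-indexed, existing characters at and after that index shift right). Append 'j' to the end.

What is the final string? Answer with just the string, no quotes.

Applying each edit step by step:
Start: "hej"
Op 1 (delete idx 0 = 'h'): "hej" -> "ej"
Op 2 (replace idx 1: 'j' -> 'b'): "ej" -> "eb"
Op 3 (delete idx 0 = 'e'): "eb" -> "b"
Op 4 (append 'j'): "b" -> "bj"
Op 5 (insert 'f' at idx 0): "bj" -> "fbj"
Op 6 (delete idx 1 = 'b'): "fbj" -> "fj"
Op 7 (insert 'b' at idx 0): "fj" -> "bfj"
Op 8 (append 'j'): "bfj" -> "bfjj"

Answer: bfjj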